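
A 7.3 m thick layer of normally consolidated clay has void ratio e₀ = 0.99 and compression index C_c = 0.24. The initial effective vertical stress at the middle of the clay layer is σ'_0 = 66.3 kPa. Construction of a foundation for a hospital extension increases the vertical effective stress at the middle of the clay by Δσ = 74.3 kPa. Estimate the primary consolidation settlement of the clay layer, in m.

S_c ≈ 0.287 m

Final effective stress: σ'_f = σ'_0 + Δσ = 66.3 + 74.3 = 140.6 kPa.
Normally consolidated clay, so the full stress increment lies on the virgin compression line:
S_c = C_c·H/(1+e₀)·log₁₀(σ'_f/σ'_0) = 0.24×7.3/(1+0.99)×log₁₀(140.6/66.3)
    = 0.8804 × 0.32647 = 0.2874 m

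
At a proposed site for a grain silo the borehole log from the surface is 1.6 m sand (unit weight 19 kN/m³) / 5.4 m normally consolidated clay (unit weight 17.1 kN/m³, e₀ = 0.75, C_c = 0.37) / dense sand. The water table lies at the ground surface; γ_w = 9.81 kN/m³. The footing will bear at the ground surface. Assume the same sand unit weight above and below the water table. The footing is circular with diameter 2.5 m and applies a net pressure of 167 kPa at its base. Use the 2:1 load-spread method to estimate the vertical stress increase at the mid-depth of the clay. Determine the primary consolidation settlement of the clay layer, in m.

Mid-depth of clay below the ground surface: z = 1.6 + 5.4/2 = 4.3 m.
Total vertical stress at mid-clay: σ_v = 19×1.6 + 17.1×2.7 = 76.57 kPa.
Pore pressure: u = 9.81×(4.3 − 0) = 42.183 kPa.
Initial effective stress: σ'_0 = σ_v − u = 76.57 − 42.183 = 34.387 kPa.
Stress increase at mid-clay by the 2:1 spreading method:
Δσ ≈ qD²/(D+z)² = 167×2.5²/(2.5+4.3)² = 22.572 kPa
Final effective stress: σ'_f = σ'_0 + Δσ = 34.387 + 22.572 = 56.959 kPa.
Normally consolidated clay, so the full stress increment lies on the virgin compression line:
S_c = C_c·H/(1+e₀)·log₁₀(σ'_f/σ'_0) = 0.37×5.4/(1+0.75)×log₁₀(56.959/34.387)
    = 1.1417 × 0.21917 = 0.2502 m

S_c ≈ 0.25 m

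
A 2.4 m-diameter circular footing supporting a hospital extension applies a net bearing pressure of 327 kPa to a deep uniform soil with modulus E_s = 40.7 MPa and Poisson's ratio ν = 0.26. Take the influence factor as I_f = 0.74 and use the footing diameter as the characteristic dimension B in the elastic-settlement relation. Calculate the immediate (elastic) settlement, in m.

Immediate (elastic) settlement: S_e = q·B·(1−ν²)/E_s · I_f.
E_s = 40.7 MPa = 40700 kPa.
S_e = 327 × 2.4 × (1 − 0.26²) / 40700 × 0.74
    = 327 × 2.4 × 0.9324 / 40700 × 0.74
    = 0.0133 m

S_e ≈ 0.0133 m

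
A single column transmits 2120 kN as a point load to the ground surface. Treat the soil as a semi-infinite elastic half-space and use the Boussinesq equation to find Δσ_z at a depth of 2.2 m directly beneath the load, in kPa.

Boussinesq vertical stress below a point load on an elastic half-space:
Δσ_z = 3P/(2πz²) · [1 + (r/z)²]^(−5/2)
r/z = 0/2.2 = 0; [1+(r/z)²]^(−5/2) = 1.
Δσ_z = 3×2120/(2π×2.2²) × 1 = 209.14 × 1 = 209.1 kPa

Δσ_z ≈ 209 kPa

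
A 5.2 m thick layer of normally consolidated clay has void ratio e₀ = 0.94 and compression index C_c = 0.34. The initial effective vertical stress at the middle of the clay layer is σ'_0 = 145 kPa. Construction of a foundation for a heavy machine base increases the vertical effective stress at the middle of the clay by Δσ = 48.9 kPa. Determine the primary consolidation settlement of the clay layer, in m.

Final effective stress: σ'_f = σ'_0 + Δσ = 145 + 48.9 = 193.9 kPa.
Normally consolidated clay, so the full stress increment lies on the virgin compression line:
S_c = C_c·H/(1+e₀)·log₁₀(σ'_f/σ'_0) = 0.34×5.2/(1+0.94)×log₁₀(193.9/145)
    = 0.91134 × 0.12621 = 0.115 m

S_c ≈ 0.115 m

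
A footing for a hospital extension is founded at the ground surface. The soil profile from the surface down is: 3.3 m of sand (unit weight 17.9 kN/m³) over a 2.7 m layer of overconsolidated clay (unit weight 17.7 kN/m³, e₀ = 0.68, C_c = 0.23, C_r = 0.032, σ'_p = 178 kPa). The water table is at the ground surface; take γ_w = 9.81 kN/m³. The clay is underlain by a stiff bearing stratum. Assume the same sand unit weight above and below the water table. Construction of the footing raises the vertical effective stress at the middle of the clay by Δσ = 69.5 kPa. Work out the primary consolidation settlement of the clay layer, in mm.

Mid-depth of clay below the ground surface: z = 3.3 + 2.7/2 = 4.65 m.
Total vertical stress at mid-clay: σ_v = 17.9×3.3 + 17.7×1.35 = 82.965 kPa.
Pore pressure: u = 9.81×(4.65 − 0) = 45.617 kPa.
Initial effective stress: σ'_0 = σ_v − u = 82.965 − 45.617 = 37.348 kPa.
Final effective stress: σ'_f = 37.348 + 69.5 = 106.85 kPa.
σ'_f = 106.85 ≤ σ'_p = 178 kPa, so the clay remains overconsolidated and only the recompression index applies:
S_c = C_r·H/(1+e₀)·log₁₀(σ'_f/σ'_0) = 0.032×2.7/1.68×log₁₀(106.85/37.348)
    = 0.051427 × 0.45651 = 0.02348 m

S_c ≈ 23.5 mm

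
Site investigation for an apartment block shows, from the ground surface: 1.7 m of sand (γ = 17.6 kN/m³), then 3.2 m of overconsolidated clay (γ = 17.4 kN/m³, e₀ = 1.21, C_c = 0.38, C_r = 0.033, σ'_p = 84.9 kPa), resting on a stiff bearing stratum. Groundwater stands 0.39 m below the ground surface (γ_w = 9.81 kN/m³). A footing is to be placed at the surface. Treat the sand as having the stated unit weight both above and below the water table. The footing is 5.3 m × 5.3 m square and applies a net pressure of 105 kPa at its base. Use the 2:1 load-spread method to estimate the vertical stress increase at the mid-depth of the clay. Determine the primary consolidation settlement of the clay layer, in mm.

S_c ≈ 17.9 mm

Mid-depth of clay below the ground surface: z = 1.7 + 3.2/2 = 3.3 m.
Total vertical stress at mid-clay: σ_v = 17.6×1.7 + 17.4×1.6 = 57.76 kPa.
Pore pressure: u = 9.81×(3.3 − 0.39) = 28.547 kPa.
Initial effective stress: σ'_0 = σ_v − u = 57.76 − 28.547 = 29.213 kPa.
Stress increase at mid-clay by the 2:1 spreading method:
Δσ = qBL/((B+z)(L+z)) = 105×5.3×5.3/((5.3+3.3)(5.3+3.3)) = 39.879 kPa
Final effective stress: σ'_f = 29.213 + 39.879 = 69.092 kPa.
σ'_f = 69.092 ≤ σ'_p = 84.9 kPa, so the clay remains overconsolidated and only the recompression index applies:
S_c = C_r·H/(1+e₀)·log₁₀(σ'_f/σ'_0) = 0.033×3.2/2.21×log₁₀(69.092/29.213)
    = 0.047784 × 0.37385 = 0.01786 m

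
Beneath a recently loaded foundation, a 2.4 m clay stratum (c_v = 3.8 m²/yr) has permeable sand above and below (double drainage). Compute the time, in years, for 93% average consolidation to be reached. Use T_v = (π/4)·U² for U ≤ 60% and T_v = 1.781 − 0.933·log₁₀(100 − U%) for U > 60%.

t ≈ 0.376 years

Drainage path length: H_d = H/2 = 1.2 m (double drainage).
U > 60%: T_v = 1.781 − 0.933·log₁₀(100 − 93) = 0.99252.
t = T_v·H_d²/c_v = 0.99252×1.2²/3.8 = 0.3761 years.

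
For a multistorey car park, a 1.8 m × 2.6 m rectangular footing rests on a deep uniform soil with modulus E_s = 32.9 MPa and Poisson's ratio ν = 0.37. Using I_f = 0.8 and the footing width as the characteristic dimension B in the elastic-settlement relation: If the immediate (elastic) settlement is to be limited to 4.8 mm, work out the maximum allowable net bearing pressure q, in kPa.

q ≈ 127 kPa

E_s = 32.9 MPa = 32900 kPa.
S_e = q·B·(1−ν²)/E_s · I_f  ⇒  q = S_e·E_s / (B·(1−ν²)·I_f).
q = 0.0048 × 32900 / (1.8 × 0.8631 × 0.8) = 127.1 kPa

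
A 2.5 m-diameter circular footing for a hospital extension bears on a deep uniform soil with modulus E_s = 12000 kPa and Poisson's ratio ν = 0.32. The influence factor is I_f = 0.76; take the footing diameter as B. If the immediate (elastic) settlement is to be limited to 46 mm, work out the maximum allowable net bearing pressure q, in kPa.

S_e = q·B·(1−ν²)/E_s · I_f  ⇒  q = S_e·E_s / (B·(1−ν²)·I_f).
q = 0.046 × 12000 / (2.5 × 0.8976 × 0.76) = 323.7 kPa

q ≈ 324 kPa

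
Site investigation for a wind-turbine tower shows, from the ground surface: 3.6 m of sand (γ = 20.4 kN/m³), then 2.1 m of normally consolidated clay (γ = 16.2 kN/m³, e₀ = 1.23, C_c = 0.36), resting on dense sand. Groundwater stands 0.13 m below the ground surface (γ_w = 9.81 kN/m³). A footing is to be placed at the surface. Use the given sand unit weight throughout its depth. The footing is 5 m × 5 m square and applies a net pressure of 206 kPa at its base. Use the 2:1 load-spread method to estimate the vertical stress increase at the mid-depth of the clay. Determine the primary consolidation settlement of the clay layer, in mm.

S_c ≈ 116 mm

Mid-depth of clay below the ground surface: z = 3.6 + 2.1/2 = 4.65 m.
Total vertical stress at mid-clay: σ_v = 20.4×3.6 + 16.2×1.05 = 90.45 kPa.
Pore pressure: u = 9.81×(4.65 − 0.13) = 44.341 kPa.
Initial effective stress: σ'_0 = σ_v − u = 90.45 − 44.341 = 46.109 kPa.
Stress increase at mid-clay by the 2:1 spreading method:
Δσ = qBL/((B+z)(L+z)) = 206×5×5/((5+4.65)(5+4.65)) = 55.303 kPa
Final effective stress: σ'_f = σ'_0 + Δσ = 46.109 + 55.303 = 101.41 kPa.
Normally consolidated clay, so the full stress increment lies on the virgin compression line:
S_c = C_c·H/(1+e₀)·log₁₀(σ'_f/σ'_0) = 0.36×2.1/(1+1.23)×log₁₀(101.41/46.109)
    = 0.33901 × 0.3423 = 0.116 m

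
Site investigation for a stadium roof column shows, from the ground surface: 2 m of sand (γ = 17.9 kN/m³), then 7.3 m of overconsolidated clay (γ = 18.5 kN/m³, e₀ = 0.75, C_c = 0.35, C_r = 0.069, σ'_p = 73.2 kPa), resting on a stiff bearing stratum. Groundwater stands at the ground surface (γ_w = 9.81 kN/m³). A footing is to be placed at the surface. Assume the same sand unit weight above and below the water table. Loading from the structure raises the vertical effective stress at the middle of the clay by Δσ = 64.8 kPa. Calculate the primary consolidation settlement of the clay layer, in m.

S_c ≈ 0.327 m

Mid-depth of clay below the ground surface: z = 2 + 7.3/2 = 5.65 m.
Total vertical stress at mid-clay: σ_v = 17.9×2 + 18.5×3.65 = 103.32 kPa.
Pore pressure: u = 9.81×(5.65 − 0) = 55.427 kPa.
Initial effective stress: σ'_0 = σ_v − u = 103.32 − 55.427 = 47.893 kPa.
Final effective stress: σ'_f = 47.893 + 64.8 = 112.69 kPa.
σ'_f = 112.69 > σ'_p = 73.2 kPa, so the stress path crosses the preconsolidation pressure — recompression up to σ'_p, then virgin compression beyond:
S_c = H/(1+e₀)·[C_r·log₁₀(σ'_p/σ'_0) + C_c·log₁₀(σ'_f/σ'_p)]
    = 7.3/1.75 × [0.069×log₁₀(73.2/47.893) + 0.35×log₁₀(112.69/73.2)]
    = 4.1714 × [0.012712 + 0.065581] = 0.3266 m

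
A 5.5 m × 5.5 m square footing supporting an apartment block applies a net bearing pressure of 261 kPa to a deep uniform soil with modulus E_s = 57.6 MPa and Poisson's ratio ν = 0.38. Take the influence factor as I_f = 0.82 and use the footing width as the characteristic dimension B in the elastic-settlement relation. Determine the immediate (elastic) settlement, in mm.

S_e ≈ 17.5 mm

Immediate (elastic) settlement: S_e = q·B·(1−ν²)/E_s · I_f.
E_s = 57.6 MPa = 57600 kPa.
S_e = 261 × 5.5 × (1 − 0.38²) / 57600 × 0.82
    = 261 × 5.5 × 0.8556 / 57600 × 0.82
    = 0.01748 m = 17.48 mm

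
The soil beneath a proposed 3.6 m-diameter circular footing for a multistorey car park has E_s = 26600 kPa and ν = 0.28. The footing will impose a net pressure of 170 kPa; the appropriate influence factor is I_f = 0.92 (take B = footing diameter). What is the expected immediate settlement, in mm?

S_e ≈ 19.5 mm

Immediate (elastic) settlement: S_e = q·B·(1−ν²)/E_s · I_f.
S_e = 170 × 3.6 × (1 − 0.28²) / 26600 × 0.92
    = 170 × 3.6 × 0.9216 / 26600 × 0.92
    = 0.01951 m = 19.51 mm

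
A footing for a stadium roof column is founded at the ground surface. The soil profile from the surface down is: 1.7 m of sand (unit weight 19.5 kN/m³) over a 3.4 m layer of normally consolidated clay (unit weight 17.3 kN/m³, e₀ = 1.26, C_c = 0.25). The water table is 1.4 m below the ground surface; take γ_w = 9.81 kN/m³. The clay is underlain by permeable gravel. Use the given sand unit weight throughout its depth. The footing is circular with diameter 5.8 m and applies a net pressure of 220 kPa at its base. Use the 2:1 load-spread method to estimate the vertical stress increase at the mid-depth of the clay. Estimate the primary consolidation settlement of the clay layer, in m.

Mid-depth of clay below the ground surface: z = 1.7 + 3.4/2 = 3.4 m.
Total vertical stress at mid-clay: σ_v = 19.5×1.7 + 17.3×1.7 = 62.56 kPa.
Pore pressure: u = 9.81×(3.4 − 1.4) = 19.62 kPa.
Initial effective stress: σ'_0 = σ_v − u = 62.56 − 19.62 = 42.94 kPa.
Stress increase at mid-clay by the 2:1 spreading method:
Δσ ≈ qD²/(D+z)² = 220×5.8²/(5.8+3.4)² = 87.439 kPa
Final effective stress: σ'_f = σ'_0 + Δσ = 42.94 + 87.439 = 130.38 kPa.
Normally consolidated clay, so the full stress increment lies on the virgin compression line:
S_c = C_c·H/(1+e₀)·log₁₀(σ'_f/σ'_0) = 0.25×3.4/(1+1.26)×log₁₀(130.38/42.94)
    = 0.37611 × 0.48235 = 0.1814 m

S_c ≈ 0.181 m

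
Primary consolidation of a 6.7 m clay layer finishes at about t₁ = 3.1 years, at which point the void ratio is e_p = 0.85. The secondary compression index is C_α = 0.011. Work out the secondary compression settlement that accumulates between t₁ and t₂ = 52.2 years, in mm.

Secondary compression: S_s = C_α·H/(1+e_p)·log₁₀(t₂/t₁)
S_s = 0.011×6.7/(1+0.85)×log₁₀(52.2/3.1)
    = 0.03984 × 1.226 = 0.04885 m

S_s ≈ 48.9 mm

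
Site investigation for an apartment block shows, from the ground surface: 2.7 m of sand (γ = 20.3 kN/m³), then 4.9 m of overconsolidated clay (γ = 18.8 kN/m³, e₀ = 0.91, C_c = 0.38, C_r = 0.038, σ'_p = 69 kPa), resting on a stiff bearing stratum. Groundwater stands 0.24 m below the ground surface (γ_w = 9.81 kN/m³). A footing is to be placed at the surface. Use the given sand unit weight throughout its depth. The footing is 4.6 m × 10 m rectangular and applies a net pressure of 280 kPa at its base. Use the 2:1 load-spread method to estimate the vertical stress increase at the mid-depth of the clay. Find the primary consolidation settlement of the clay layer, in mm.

Mid-depth of clay below the ground surface: z = 2.7 + 4.9/2 = 5.15 m.
Total vertical stress at mid-clay: σ_v = 20.3×2.7 + 18.8×2.45 = 100.87 kPa.
Pore pressure: u = 9.81×(5.15 − 0.24) = 48.167 kPa.
Initial effective stress: σ'_0 = σ_v − u = 100.87 − 48.167 = 52.703 kPa.
Stress increase at mid-clay by the 2:1 spreading method:
Δσ = qBL/((B+z)(L+z)) = 280×4.6×10/((4.6+5.15)(10+5.15)) = 87.196 kPa
Final effective stress: σ'_f = 52.703 + 87.196 = 139.9 kPa.
σ'_f = 139.9 > σ'_p = 69 kPa, so the stress path crosses the preconsolidation pressure — recompression up to σ'_p, then virgin compression beyond:
S_c = H/(1+e₀)·[C_r·log₁₀(σ'_p/σ'_0) + C_c·log₁₀(σ'_f/σ'_p)]
    = 4.9/1.91 × [0.038×log₁₀(69/52.703) + 0.38×log₁₀(139.9/69)]
    = 2.5654 × [0.0044465 + 0.11665] = 0.3107 m

S_c ≈ 311 mm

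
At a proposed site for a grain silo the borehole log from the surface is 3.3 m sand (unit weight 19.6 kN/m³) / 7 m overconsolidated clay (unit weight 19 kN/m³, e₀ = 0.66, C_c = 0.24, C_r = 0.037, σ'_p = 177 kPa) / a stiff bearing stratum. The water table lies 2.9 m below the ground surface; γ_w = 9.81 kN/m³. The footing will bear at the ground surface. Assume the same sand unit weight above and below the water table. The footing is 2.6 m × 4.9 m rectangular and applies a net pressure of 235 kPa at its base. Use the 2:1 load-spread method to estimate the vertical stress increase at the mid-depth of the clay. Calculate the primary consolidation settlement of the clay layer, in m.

Mid-depth of clay below the ground surface: z = 3.3 + 7/2 = 6.8 m.
Total vertical stress at mid-clay: σ_v = 19.6×3.3 + 19×3.5 = 131.18 kPa.
Pore pressure: u = 9.81×(6.8 − 2.9) = 38.259 kPa.
Initial effective stress: σ'_0 = σ_v − u = 131.18 − 38.259 = 92.921 kPa.
Stress increase at mid-clay by the 2:1 spreading method:
Δσ = qBL/((B+z)(L+z)) = 235×2.6×4.9/((2.6+6.8)(4.9+6.8)) = 27.222 kPa
Final effective stress: σ'_f = 92.921 + 27.222 = 120.14 kPa.
σ'_f = 120.14 ≤ σ'_p = 177 kPa, so the clay remains overconsolidated and only the recompression index applies:
S_c = C_r·H/(1+e₀)·log₁₀(σ'_f/σ'_0) = 0.037×7/1.66×log₁₀(120.14/92.921)
    = 0.15603 × 0.11157 = 0.01741 m

S_c ≈ 0.0174 m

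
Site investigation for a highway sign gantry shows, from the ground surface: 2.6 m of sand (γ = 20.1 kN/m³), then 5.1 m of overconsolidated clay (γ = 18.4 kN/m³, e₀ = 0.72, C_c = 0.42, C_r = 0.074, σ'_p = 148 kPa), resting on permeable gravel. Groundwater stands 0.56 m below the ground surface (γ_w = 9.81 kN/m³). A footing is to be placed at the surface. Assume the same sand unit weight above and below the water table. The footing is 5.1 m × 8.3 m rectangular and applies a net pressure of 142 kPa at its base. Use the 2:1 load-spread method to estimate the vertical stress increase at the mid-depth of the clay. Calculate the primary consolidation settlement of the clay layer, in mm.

S_c ≈ 56.3 mm

Mid-depth of clay below the ground surface: z = 2.6 + 5.1/2 = 5.15 m.
Total vertical stress at mid-clay: σ_v = 20.1×2.6 + 18.4×2.55 = 99.18 kPa.
Pore pressure: u = 9.81×(5.15 − 0.56) = 45.028 kPa.
Initial effective stress: σ'_0 = σ_v − u = 99.18 − 45.028 = 54.152 kPa.
Stress increase at mid-clay by the 2:1 spreading method:
Δσ = qBL/((B+z)(L+z)) = 142×5.1×8.3/((5.1+5.15)(8.3+5.15)) = 43.6 kPa
Final effective stress: σ'_f = 54.152 + 43.6 = 97.752 kPa.
σ'_f = 97.752 ≤ σ'_p = 148 kPa, so the clay remains overconsolidated and only the recompression index applies:
S_c = C_r·H/(1+e₀)·log₁₀(σ'_f/σ'_0) = 0.074×5.1/1.72×log₁₀(97.752/54.152)
    = 0.21942 × 0.25651 = 0.05628 m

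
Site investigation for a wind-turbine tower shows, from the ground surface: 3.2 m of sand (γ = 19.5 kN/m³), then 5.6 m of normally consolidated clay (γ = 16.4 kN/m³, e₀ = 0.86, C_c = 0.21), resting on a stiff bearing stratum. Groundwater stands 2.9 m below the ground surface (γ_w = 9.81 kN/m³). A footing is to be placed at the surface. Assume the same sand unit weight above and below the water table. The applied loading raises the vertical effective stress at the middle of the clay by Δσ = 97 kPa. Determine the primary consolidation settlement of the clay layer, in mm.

Mid-depth of clay below the ground surface: z = 3.2 + 5.6/2 = 6 m.
Total vertical stress at mid-clay: σ_v = 19.5×3.2 + 16.4×2.8 = 108.32 kPa.
Pore pressure: u = 9.81×(6 − 2.9) = 30.411 kPa.
Initial effective stress: σ'_0 = σ_v − u = 108.32 − 30.411 = 77.909 kPa.
Final effective stress: σ'_f = σ'_0 + Δσ = 77.909 + 97 = 174.91 kPa.
Normally consolidated clay, so the full stress increment lies on the virgin compression line:
S_c = C_c·H/(1+e₀)·log₁₀(σ'_f/σ'_0) = 0.21×5.6/(1+0.86)×log₁₀(174.91/77.909)
    = 0.63226 × 0.35123 = 0.2221 m

S_c ≈ 222 mm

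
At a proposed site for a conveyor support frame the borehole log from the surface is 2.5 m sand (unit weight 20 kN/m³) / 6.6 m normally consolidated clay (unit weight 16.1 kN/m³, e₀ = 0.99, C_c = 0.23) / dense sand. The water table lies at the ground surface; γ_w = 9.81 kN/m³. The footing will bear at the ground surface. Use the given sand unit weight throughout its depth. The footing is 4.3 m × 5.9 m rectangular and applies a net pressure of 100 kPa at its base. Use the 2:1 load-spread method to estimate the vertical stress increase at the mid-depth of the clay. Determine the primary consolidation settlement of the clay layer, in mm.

S_c ≈ 126 mm

Mid-depth of clay below the ground surface: z = 2.5 + 6.6/2 = 5.8 m.
Total vertical stress at mid-clay: σ_v = 20×2.5 + 16.1×3.3 = 103.13 kPa.
Pore pressure: u = 9.81×(5.8 − 0) = 56.898 kPa.
Initial effective stress: σ'_0 = σ_v − u = 103.13 − 56.898 = 46.232 kPa.
Stress increase at mid-clay by the 2:1 spreading method:
Δσ = qBL/((B+z)(L+z)) = 100×4.3×5.9/((4.3+5.8)(5.9+5.8)) = 21.469 kPa
Final effective stress: σ'_f = σ'_0 + Δσ = 46.232 + 21.469 = 67.701 kPa.
Normally consolidated clay, so the full stress increment lies on the virgin compression line:
S_c = C_c·H/(1+e₀)·log₁₀(σ'_f/σ'_0) = 0.23×6.6/(1+0.99)×log₁₀(67.701/46.232)
    = 0.76281 × 0.16565 = 0.1264 m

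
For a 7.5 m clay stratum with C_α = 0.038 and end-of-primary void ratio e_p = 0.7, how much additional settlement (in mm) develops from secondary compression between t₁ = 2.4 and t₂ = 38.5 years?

S_s ≈ 202 mm

Secondary compression: S_s = C_α·H/(1+e_p)·log₁₀(t₂/t₁)
S_s = 0.038×7.5/(1+0.7)×log₁₀(38.5/2.4)
    = 0.1676 × 1.205 = 0.2021 m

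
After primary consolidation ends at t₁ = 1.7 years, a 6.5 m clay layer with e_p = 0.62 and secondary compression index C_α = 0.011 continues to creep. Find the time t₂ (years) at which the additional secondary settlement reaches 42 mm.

t₂ ≈ 15.2 years

S_s = C_α·H/(1+e_p)·log₁₀(t₂/t₁) ⇒ log₁₀(t₂/t₁) = S_s·(1+e_p)/(C_α·H).
log₁₀(t₂/t₁) = 0.042 × (1+0.62) / (0.011×6.5) = 0.9516
t₂ = t₁ × 10^0.9516 = 1.7 × 8.946 = 15.21 years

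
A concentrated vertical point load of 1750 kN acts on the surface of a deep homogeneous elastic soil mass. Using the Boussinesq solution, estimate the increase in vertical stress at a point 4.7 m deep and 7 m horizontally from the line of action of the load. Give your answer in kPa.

Boussinesq vertical stress below a point load on an elastic half-space:
Δσ_z = 3P/(2πz²) · [1 + (r/z)²]^(−5/2)
r/z = 7/4.7 = 1.4894; [1+(r/z)²]^(−5/2) = 0.053823.
Δσ_z = 3×1750/(2π×4.7²) × 0.053823 = 37.825 × 0.053823 = 2.036 kPa

Δσ_z ≈ 2.04 kPa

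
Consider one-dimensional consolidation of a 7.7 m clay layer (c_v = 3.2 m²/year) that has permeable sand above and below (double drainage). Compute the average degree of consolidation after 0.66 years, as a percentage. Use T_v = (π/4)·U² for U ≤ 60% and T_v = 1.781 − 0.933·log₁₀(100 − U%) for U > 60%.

U ≈ 42.6 %

Drainage path length: H_d = H/2 = 3.85 m (double drainage).
T_v = c_v·t/H_d² = 3.2×0.66/3.85² = 0.14249.
T_v = 0.14249 corresponds to the U ≤ 60% branch:
U = √(4T_v/π) = 0.4259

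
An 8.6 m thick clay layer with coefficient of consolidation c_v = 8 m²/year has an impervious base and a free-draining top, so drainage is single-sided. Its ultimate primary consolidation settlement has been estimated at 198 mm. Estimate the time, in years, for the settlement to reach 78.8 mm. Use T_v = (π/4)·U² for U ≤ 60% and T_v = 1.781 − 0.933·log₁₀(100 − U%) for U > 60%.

t ≈ 1.15 years

Drainage path length: H_d = H = 8.6 m (single drainage).
U = S(t)/S_ult = 78.8/198 = 0.398.
U ≤ 60%: T_v = (π/4)·U² = (π/4)×0.39798² = 0.1244.
t = T_v·H_d²/c_v = 0.1244×8.6²/8 = 1.15 years.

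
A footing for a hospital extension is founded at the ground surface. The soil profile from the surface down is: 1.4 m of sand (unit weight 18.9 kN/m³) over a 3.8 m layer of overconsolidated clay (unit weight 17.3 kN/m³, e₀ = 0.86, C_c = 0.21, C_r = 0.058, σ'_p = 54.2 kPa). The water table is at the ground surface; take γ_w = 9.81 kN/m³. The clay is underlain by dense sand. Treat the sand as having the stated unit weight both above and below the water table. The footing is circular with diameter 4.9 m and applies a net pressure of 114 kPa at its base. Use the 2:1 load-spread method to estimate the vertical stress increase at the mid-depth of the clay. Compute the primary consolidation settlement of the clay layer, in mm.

Mid-depth of clay below the ground surface: z = 1.4 + 3.8/2 = 3.3 m.
Total vertical stress at mid-clay: σ_v = 18.9×1.4 + 17.3×1.9 = 59.33 kPa.
Pore pressure: u = 9.81×(3.3 − 0) = 32.373 kPa.
Initial effective stress: σ'_0 = σ_v − u = 59.33 − 32.373 = 26.957 kPa.
Stress increase at mid-clay by the 2:1 spreading method:
Δσ ≈ qD²/(D+z)² = 114×4.9²/(4.9+3.3)² = 40.707 kPa
Final effective stress: σ'_f = 26.957 + 40.707 = 67.664 kPa.
σ'_f = 67.664 > σ'_p = 54.2 kPa, so the stress path crosses the preconsolidation pressure — recompression up to σ'_p, then virgin compression beyond:
S_c = H/(1+e₀)·[C_r·log₁₀(σ'_p/σ'_0) + C_c·log₁₀(σ'_f/σ'_p)]
    = 3.8/1.86 × [0.058×log₁₀(54.2/26.957) + 0.21×log₁₀(67.664/54.2)]
    = 2.043 × [0.017593 + 0.020235] = 0.07728 m

S_c ≈ 77.3 mm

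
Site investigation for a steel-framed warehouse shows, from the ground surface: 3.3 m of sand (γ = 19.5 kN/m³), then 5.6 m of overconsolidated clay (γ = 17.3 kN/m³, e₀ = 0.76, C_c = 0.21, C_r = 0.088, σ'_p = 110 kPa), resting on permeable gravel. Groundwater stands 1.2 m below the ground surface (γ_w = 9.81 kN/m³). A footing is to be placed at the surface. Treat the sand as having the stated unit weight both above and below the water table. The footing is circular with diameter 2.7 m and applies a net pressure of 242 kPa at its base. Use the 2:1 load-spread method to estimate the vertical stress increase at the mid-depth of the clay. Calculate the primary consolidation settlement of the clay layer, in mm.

Mid-depth of clay below the ground surface: z = 3.3 + 5.6/2 = 6.1 m.
Total vertical stress at mid-clay: σ_v = 19.5×3.3 + 17.3×2.8 = 112.79 kPa.
Pore pressure: u = 9.81×(6.1 − 1.2) = 48.069 kPa.
Initial effective stress: σ'_0 = σ_v − u = 112.79 − 48.069 = 64.721 kPa.
Stress increase at mid-clay by the 2:1 spreading method:
Δσ ≈ qD²/(D+z)² = 242×2.7²/(2.7+6.1)² = 22.781 kPa
Final effective stress: σ'_f = 64.721 + 22.781 = 87.502 kPa.
σ'_f = 87.502 ≤ σ'_p = 110 kPa, so the clay remains overconsolidated and only the recompression index applies:
S_c = C_r·H/(1+e₀)·log₁₀(σ'_f/σ'_0) = 0.088×5.6/1.76×log₁₀(87.502/64.721)
    = 0.28 × 0.13097 = 0.03667 m

S_c ≈ 36.7 mm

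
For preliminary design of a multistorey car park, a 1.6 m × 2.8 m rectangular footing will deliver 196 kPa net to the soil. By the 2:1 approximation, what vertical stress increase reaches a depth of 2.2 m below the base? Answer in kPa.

By the 2:1 method the load spreads at 1 horizontal : 2 vertical, so at depth z the loaded area has grown by z in each plan dimension:
Δσ = qBL/((B+z)(L+z)) = 196×1.6×2.8/((1.6+2.2)(2.8+2.2)) = 46.215 kPa

Δσ_z ≈ 46.2 kPa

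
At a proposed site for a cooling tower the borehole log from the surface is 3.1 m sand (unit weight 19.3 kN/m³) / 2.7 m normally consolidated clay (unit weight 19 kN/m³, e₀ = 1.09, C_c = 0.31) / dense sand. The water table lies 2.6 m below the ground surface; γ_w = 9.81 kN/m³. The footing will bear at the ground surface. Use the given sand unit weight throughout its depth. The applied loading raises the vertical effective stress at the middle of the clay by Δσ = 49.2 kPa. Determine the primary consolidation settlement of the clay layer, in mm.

S_c ≈ 95.4 mm

Mid-depth of clay below the ground surface: z = 3.1 + 2.7/2 = 4.45 m.
Total vertical stress at mid-clay: σ_v = 19.3×3.1 + 19×1.35 = 85.48 kPa.
Pore pressure: u = 9.81×(4.45 − 2.6) = 18.149 kPa.
Initial effective stress: σ'_0 = σ_v − u = 85.48 − 18.149 = 67.331 kPa.
Final effective stress: σ'_f = σ'_0 + Δσ = 67.331 + 49.2 = 116.53 kPa.
Normally consolidated clay, so the full stress increment lies on the virgin compression line:
S_c = C_c·H/(1+e₀)·log₁₀(σ'_f/σ'_0) = 0.31×2.7/(1+1.09)×log₁₀(116.53/67.331)
    = 0.40048 × 0.23822 = 0.0954 m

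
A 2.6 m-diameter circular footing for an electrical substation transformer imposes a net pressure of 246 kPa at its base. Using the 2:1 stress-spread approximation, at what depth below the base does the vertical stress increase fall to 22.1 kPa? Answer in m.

z ≈ 6.07 m

2:1 spreading — at depth z the loaded area has grown by z in each plan dimension:
qD²/(D+z)² = Δσ_z ⇒ z = D(√(q/Δσ_z) − 1) = 2.6×(√(246/22.1) − 1) = 6.075 m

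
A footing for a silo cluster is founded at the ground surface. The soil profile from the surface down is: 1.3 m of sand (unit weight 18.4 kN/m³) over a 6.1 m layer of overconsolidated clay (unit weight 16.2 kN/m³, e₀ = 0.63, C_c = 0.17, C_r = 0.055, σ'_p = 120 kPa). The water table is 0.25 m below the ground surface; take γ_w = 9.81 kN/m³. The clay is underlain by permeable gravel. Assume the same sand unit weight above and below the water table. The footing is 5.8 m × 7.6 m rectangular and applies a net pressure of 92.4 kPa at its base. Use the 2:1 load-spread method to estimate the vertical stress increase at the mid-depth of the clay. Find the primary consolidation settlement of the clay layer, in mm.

S_c ≈ 62.6 mm

Mid-depth of clay below the ground surface: z = 1.3 + 6.1/2 = 4.35 m.
Total vertical stress at mid-clay: σ_v = 18.4×1.3 + 16.2×3.05 = 73.33 kPa.
Pore pressure: u = 9.81×(4.35 − 0.25) = 40.221 kPa.
Initial effective stress: σ'_0 = σ_v − u = 73.33 − 40.221 = 33.109 kPa.
Stress increase at mid-clay by the 2:1 spreading method:
Δσ = qBL/((B+z)(L+z)) = 92.4×5.8×7.6/((5.8+4.35)(7.6+4.35)) = 33.58 kPa
Final effective stress: σ'_f = 33.109 + 33.58 = 66.689 kPa.
σ'_f = 66.689 ≤ σ'_p = 120 kPa, so the clay remains overconsolidated and only the recompression index applies:
S_c = C_r·H/(1+e₀)·log₁₀(σ'_f/σ'_0) = 0.055×6.1/1.63×log₁₀(66.689/33.109)
    = 0.20583 × 0.30411 = 0.06259 m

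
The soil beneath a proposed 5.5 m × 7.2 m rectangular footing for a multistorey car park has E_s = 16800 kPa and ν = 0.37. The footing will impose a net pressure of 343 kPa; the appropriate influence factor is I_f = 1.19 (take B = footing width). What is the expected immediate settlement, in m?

Immediate (elastic) settlement: S_e = q·B·(1−ν²)/E_s · I_f.
S_e = 343 × 5.5 × (1 − 0.37²) / 16800 × 1.19
    = 343 × 5.5 × 0.8631 / 16800 × 1.19
    = 0.1153 m

S_e ≈ 0.115 m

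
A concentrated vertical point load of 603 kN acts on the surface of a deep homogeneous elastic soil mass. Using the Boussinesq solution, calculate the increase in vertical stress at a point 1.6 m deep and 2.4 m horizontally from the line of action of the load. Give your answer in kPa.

Boussinesq vertical stress below a point load on an elastic half-space:
Δσ_z = 3P/(2πz²) · [1 + (r/z)²]^(−5/2)
r/z = 2.4/1.6 = 1.5; [1+(r/z)²]^(−5/2) = 0.052516.
Δσ_z = 3×603/(2π×1.6²) × 0.052516 = 112.47 × 0.052516 = 5.906 kPa

Δσ_z ≈ 5.91 kPa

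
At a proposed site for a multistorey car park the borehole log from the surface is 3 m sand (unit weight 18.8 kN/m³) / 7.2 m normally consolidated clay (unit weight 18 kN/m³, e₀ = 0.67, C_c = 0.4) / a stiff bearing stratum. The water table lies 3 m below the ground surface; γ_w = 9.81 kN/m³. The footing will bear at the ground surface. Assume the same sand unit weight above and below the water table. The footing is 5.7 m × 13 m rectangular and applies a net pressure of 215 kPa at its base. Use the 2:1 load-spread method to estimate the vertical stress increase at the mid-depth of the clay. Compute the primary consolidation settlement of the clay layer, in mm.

S_c ≈ 427 mm

Mid-depth of clay below the ground surface: z = 3 + 7.2/2 = 6.6 m.
Total vertical stress at mid-clay: σ_v = 18.8×3 + 18×3.6 = 121.2 kPa.
Pore pressure: u = 9.81×(6.6 − 3) = 35.316 kPa.
Initial effective stress: σ'_0 = σ_v − u = 121.2 − 35.316 = 85.884 kPa.
Stress increase at mid-clay by the 2:1 spreading method:
Δσ = qBL/((B+z)(L+z)) = 215×5.7×13/((5.7+6.6)(13+6.6)) = 66.084 kPa
Final effective stress: σ'_f = σ'_0 + Δσ = 85.884 + 66.084 = 151.97 kPa.
Normally consolidated clay, so the full stress increment lies on the virgin compression line:
S_c = C_c·H/(1+e₀)·log₁₀(σ'_f/σ'_0) = 0.4×7.2/(1+0.67)×log₁₀(151.97/85.884)
    = 1.7246 × 0.24785 = 0.4274 m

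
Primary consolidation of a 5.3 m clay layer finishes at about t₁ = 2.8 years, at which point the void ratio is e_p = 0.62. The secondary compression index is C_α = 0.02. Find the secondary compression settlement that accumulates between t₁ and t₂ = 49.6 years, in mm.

Secondary compression: S_s = C_α·H/(1+e_p)·log₁₀(t₂/t₁)
S_s = 0.02×5.3/(1+0.62)×log₁₀(49.6/2.8)
    = 0.06543 × 1.248 = 0.08168 m

S_s ≈ 81.7 mm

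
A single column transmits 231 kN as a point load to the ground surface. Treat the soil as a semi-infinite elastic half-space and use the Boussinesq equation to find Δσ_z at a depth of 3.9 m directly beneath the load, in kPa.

Boussinesq vertical stress below a point load on an elastic half-space:
Δσ_z = 3P/(2πz²) · [1 + (r/z)²]^(−5/2)
r/z = 0/3.9 = 0; [1+(r/z)²]^(−5/2) = 1.
Δσ_z = 3×231/(2π×3.9²) × 1 = 7.2514 × 1 = 7.251 kPa

Δσ_z ≈ 7.25 kPa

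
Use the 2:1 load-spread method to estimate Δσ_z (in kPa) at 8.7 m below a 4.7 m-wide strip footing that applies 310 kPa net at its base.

Δσ_z ≈ 109 kPa

By the 2:1 method the load spreads at 1 horizontal : 2 vertical, so at depth z the loaded area has grown by z in each plan dimension:
Δσ = qB/(B+z) = 310×4.7/(4.7+8.7) = 108.73 kPa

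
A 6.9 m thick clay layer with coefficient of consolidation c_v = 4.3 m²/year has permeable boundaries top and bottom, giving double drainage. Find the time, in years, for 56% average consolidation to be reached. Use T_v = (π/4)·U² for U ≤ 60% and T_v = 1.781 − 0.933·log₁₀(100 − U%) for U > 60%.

t ≈ 0.682 years

Drainage path length: H_d = H/2 = 3.45 m (double drainage).
U ≤ 60%: T_v = (π/4)·U² = (π/4)×0.56² = 0.2463.
t = T_v·H_d²/c_v = 0.2463×3.45²/4.3 = 0.6818 years.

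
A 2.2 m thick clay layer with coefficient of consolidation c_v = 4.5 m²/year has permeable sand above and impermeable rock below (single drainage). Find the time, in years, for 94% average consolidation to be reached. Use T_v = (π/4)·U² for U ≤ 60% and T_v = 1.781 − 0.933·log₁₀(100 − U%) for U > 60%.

t ≈ 1.13 years

Drainage path length: H_d = H = 2.2 m (single drainage).
U > 60%: T_v = 1.781 − 0.933·log₁₀(100 − 94) = 1.055.
t = T_v·H_d²/c_v = 1.055×2.2²/4.5 = 1.135 years.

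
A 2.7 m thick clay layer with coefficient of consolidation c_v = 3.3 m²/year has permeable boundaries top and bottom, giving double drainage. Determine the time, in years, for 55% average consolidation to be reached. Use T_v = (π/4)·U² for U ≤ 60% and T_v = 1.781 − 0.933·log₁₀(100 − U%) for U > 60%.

t ≈ 0.131 years

Drainage path length: H_d = H/2 = 1.35 m (double drainage).
U ≤ 60%: T_v = (π/4)·U² = (π/4)×0.55² = 0.23758.
t = T_v·H_d²/c_v = 0.23758×1.35²/3.3 = 0.1312 years.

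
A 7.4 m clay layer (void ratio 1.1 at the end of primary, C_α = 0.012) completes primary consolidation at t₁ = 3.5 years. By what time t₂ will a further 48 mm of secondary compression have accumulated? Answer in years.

t₂ ≈ 47.8 years

S_s = C_α·H/(1+e_p)·log₁₀(t₂/t₁) ⇒ log₁₀(t₂/t₁) = S_s·(1+e_p)/(C_α·H).
log₁₀(t₂/t₁) = 0.048 × (1+1.1) / (0.012×7.4) = 1.135
t₂ = t₁ × 10^1.135 = 3.5 × 13.65 = 47.78 years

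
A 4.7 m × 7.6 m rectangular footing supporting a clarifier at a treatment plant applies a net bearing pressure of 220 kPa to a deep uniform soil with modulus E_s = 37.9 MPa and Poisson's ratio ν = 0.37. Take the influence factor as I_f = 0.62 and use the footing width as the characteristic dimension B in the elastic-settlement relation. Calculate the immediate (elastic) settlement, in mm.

S_e ≈ 14.6 mm

Immediate (elastic) settlement: S_e = q·B·(1−ν²)/E_s · I_f.
E_s = 37.9 MPa = 37900 kPa.
S_e = 220 × 4.7 × (1 − 0.37²) / 37900 × 0.62
    = 220 × 4.7 × 0.8631 / 37900 × 0.62
    = 0.0146 m = 14.6 mm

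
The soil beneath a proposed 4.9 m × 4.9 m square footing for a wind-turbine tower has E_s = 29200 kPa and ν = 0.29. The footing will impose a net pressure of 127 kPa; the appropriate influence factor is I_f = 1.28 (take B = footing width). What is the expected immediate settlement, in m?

S_e ≈ 0.025 m

Immediate (elastic) settlement: S_e = q·B·(1−ν²)/E_s · I_f.
S_e = 127 × 4.9 × (1 − 0.29²) / 29200 × 1.28
    = 127 × 4.9 × 0.9159 / 29200 × 1.28
    = 0.02498 m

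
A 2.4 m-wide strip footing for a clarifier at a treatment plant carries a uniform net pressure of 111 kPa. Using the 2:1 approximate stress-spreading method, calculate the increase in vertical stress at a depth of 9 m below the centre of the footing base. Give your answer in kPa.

By the 2:1 method the load spreads at 1 horizontal : 2 vertical, so at depth z the loaded area has grown by z in each plan dimension:
Δσ = qB/(B+z) = 111×2.4/(2.4+9) = 23.368 kPa

Δσ_z ≈ 23.4 kPa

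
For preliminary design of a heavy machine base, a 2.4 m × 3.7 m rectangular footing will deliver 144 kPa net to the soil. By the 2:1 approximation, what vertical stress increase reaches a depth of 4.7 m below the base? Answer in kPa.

Δσ_z ≈ 21.4 kPa

By the 2:1 method the load spreads at 1 horizontal : 2 vertical, so at depth z the loaded area has grown by z in each plan dimension:
Δσ = qBL/((B+z)(L+z)) = 144×2.4×3.7/((2.4+4.7)(3.7+4.7)) = 21.441 kPa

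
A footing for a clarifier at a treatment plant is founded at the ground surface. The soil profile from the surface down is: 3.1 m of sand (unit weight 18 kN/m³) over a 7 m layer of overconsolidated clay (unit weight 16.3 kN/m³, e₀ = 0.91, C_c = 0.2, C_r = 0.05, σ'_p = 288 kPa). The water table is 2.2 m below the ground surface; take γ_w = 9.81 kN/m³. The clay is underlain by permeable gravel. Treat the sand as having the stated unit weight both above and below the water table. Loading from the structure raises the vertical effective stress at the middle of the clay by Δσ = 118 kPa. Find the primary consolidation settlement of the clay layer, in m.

Mid-depth of clay below the ground surface: z = 3.1 + 7/2 = 6.6 m.
Total vertical stress at mid-clay: σ_v = 18×3.1 + 16.3×3.5 = 112.85 kPa.
Pore pressure: u = 9.81×(6.6 − 2.2) = 43.164 kPa.
Initial effective stress: σ'_0 = σ_v − u = 112.85 − 43.164 = 69.686 kPa.
Final effective stress: σ'_f = 69.686 + 118 = 187.69 kPa.
σ'_f = 187.69 ≤ σ'_p = 288 kPa, so the clay remains overconsolidated and only the recompression index applies:
S_c = C_r·H/(1+e₀)·log₁₀(σ'_f/σ'_0) = 0.05×7/1.91×log₁₀(187.69/69.686)
    = 0.18324 × 0.4303 = 0.07885 m

S_c ≈ 0.0789 m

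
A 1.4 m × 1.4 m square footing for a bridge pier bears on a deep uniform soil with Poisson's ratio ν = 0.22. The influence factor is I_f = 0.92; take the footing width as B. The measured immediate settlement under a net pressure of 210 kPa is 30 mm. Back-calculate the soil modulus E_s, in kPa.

E_s ≈ 8580 kPa

S_e = q·B·(1−ν²)/E_s · I_f  ⇒  E_s = q·B·(1−ν²)·I_f / S_e.
E_s = 210 × 1.4 × 0.9516 × 0.92 / 0.03 = 8580 kPa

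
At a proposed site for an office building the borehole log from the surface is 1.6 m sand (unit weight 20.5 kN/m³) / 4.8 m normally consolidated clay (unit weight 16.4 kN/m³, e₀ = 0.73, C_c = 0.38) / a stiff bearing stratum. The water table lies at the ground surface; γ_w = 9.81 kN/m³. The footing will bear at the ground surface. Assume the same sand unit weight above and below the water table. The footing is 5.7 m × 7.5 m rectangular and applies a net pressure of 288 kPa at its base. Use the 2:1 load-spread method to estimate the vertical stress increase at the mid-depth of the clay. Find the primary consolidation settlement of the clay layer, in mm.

Mid-depth of clay below the ground surface: z = 1.6 + 4.8/2 = 4 m.
Total vertical stress at mid-clay: σ_v = 20.5×1.6 + 16.4×2.4 = 72.16 kPa.
Pore pressure: u = 9.81×(4 − 0) = 39.24 kPa.
Initial effective stress: σ'_0 = σ_v − u = 72.16 − 39.24 = 32.92 kPa.
Stress increase at mid-clay by the 2:1 spreading method:
Δσ = qBL/((B+z)(L+z)) = 288×5.7×7.5/((5.7+4)(7.5+4)) = 110.37 kPa
Final effective stress: σ'_f = σ'_0 + Δσ = 32.92 + 110.37 = 143.29 kPa.
Normally consolidated clay, so the full stress increment lies on the virgin compression line:
S_c = C_c·H/(1+e₀)·log₁₀(σ'_f/σ'_0) = 0.38×4.8/(1+0.73)×log₁₀(143.29/32.92)
    = 1.0543 × 0.63876 = 0.6734 m

S_c ≈ 673 mm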